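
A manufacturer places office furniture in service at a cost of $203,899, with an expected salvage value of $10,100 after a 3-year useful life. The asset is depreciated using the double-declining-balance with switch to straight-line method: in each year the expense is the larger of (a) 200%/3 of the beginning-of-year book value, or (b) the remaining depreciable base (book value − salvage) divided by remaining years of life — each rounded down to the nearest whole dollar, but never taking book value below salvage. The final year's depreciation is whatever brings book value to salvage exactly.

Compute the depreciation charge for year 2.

Depreciable base = $203,899 − $10,100 = $193,799.
Year 1: DB = ⌊$203,899 × 200%/3⌋ = $135,932; SL = ⌊$193,799/3⌋ = $64,599 → take DB $135,932. Book value $67,967.
Year 2: DB = ⌊$67,967 × 200%/3⌋ = $45,311; SL = ⌊$57,867/2⌋ = $28,933 → take DB $45,311. Book value $22,656.

$45,311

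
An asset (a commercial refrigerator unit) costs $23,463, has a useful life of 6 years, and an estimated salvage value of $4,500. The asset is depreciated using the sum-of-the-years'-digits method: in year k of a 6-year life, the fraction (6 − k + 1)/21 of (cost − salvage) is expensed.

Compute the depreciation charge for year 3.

$3,612

Depreciable base = $23,463 − $4,500 = $18,963.
Sum of the years' digits = 6+5+4+3+2+1 = 21.
Year 1: $18,963 × 6/21 = $5,418. Book value $18,045.
Year 2: $18,963 × 5/21 = $4,515. Book value $13,530.
Year 3: $18,963 × 4/21 = $3,612. Book value $9,918.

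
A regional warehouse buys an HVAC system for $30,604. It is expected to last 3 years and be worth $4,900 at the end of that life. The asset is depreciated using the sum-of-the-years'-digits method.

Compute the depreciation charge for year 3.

Depreciable base = $30,604 − $4,900 = $25,704.
Sum of the years' digits = 3+2+1 = 6.
Year 1: $25,704 × 3/6 = $12,852. Book value $17,752.
Year 2: $25,704 × 2/6 = $8,568. Book value $9,184.
Year 3: $25,704 × 1/6 = $4,284. Book value $4,900.

$4,284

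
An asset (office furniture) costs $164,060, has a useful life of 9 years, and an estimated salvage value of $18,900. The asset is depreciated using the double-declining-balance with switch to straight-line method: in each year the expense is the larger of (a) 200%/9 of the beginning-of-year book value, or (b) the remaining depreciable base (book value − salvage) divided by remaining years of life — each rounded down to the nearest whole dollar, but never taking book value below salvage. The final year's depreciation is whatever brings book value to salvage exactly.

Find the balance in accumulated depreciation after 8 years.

$142,088

Depreciable base = $164,060 − $18,900 = $145,160.
Year 1: DB = ⌊$164,060 × 200%/9⌋ = $36,457; SL = ⌊$145,160/9⌋ = $16,128 → take DB $36,457. Book value $127,603.
Year 2: DB = ⌊$127,603 × 200%/9⌋ = $28,356; SL = ⌊$108,703/8⌋ = $13,587 → take DB $28,356. Book value $99,247.
Year 3: DB = ⌊$99,247 × 200%/9⌋ = $22,054; SL = ⌊$80,347/7⌋ = $11,478 → take DB $22,054. Book value $77,193.
Year 4: DB = ⌊$77,193 × 200%/9⌋ = $17,154; SL = ⌊$58,293/6⌋ = $9,715 → take DB $17,154. Book value $60,039.
Year 5: DB = ⌊$60,039 × 200%/9⌋ = $13,342; SL = ⌊$41,139/5⌋ = $8,227 → take DB $13,342. Book value $46,697.
Year 6: DB = ⌊$46,697 × 200%/9⌋ = $10,377; SL = ⌊$27,797/4⌋ = $6,949 → take DB $10,377. Book value $36,320.
Year 7: DB = ⌊$36,320 × 200%/9⌋ = $8,071; SL = ⌊$17,420/3⌋ = $5,806 → take DB $8,071. Book value $28,249.
Year 8: DB = ⌊$28,249 × 200%/9⌋ = $6,277; SL = ⌊$9,349/2⌋ = $4,674 → take DB $6,277. Book value $21,972.
Accumulated through year 8 = $164,060 − $21,972 = $142,088.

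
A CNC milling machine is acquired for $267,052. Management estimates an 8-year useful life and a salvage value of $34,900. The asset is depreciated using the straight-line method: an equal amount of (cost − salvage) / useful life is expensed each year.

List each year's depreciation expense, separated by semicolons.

$29,019; $29,019; $29,019; $29,019; $29,019; $29,019; $29,019; $29,019

Depreciable base = $267,052 − $34,900 = $232,152.
Annual expense = $232,152 / 8 = $29,019.
End of year 1: book value $238,033.
End of year 2: book value $209,014.
End of year 3: book value $179,995.
End of year 4: book value $150,976.
End of year 5: book value $121,957.
End of year 6: book value $92,938.
End of year 7: book value $63,919.
End of year 8: book value $34,900.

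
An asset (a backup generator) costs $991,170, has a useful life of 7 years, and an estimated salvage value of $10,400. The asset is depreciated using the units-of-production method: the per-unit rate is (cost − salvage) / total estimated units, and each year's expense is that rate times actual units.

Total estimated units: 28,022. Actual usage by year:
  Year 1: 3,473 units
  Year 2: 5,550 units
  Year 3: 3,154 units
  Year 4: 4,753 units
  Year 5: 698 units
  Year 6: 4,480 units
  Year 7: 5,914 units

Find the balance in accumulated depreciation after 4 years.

Depreciable base = $991,170 − $10,400 = $980,770.
Rate = $980,770 / 28,022 units = $35 per unit.
Year 1: 3,473 × $35 = $121,555. Book value $869,615.
Year 2: 5,550 × $35 = $194,250. Book value $675,365.
Year 3: 3,154 × $35 = $110,390. Book value $564,975.
Year 4: 4,753 × $35 = $166,355. Book value $398,620.
Accumulated through year 4 = $991,170 − $398,620 = $592,550.

$592,550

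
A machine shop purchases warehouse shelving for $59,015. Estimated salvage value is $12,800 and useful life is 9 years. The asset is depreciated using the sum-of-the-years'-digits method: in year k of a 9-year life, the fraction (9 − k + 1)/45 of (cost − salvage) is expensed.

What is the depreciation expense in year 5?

$5,135

Depreciable base = $59,015 − $12,800 = $46,215.
Sum of the years' digits = 9+8+7+6+5+4+3+2+1 = 45.
Year 1: $46,215 × 9/45 = $9,243. Book value $49,772.
Year 2: $46,215 × 8/45 = $8,216. Book value $41,556.
Year 3: $46,215 × 7/45 = $7,189. Book value $34,367.
Year 4: $46,215 × 6/45 = $6,162. Book value $28,205.
Year 5: $46,215 × 5/45 = $5,135. Book value $23,070.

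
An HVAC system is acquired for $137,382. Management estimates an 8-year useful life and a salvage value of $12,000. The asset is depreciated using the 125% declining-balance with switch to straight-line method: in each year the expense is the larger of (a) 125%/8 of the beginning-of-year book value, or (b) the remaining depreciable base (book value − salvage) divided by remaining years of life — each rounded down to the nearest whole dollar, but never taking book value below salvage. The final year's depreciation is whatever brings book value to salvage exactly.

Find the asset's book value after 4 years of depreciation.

$68,419

Depreciable base = $137,382 − $12,000 = $125,382.
Year 1: DB = ⌊$137,382 × 125%/8⌋ = $21,465; SL = ⌊$125,382/8⌋ = $15,672 → take DB $21,465. Book value $115,917.
Year 2: DB = ⌊$115,917 × 125%/8⌋ = $18,112; SL = ⌊$103,917/7⌋ = $14,845 → take DB $18,112. Book value $97,805.
Year 3: DB = ⌊$97,805 × 125%/8⌋ = $15,282; SL = ⌊$85,805/6⌋ = $14,300 → take DB $15,282. Book value $82,523.
Year 4: DB = ⌊$82,523 × 125%/8⌋ = $12,894; SL = ⌊$70,523/5⌋ = $14,104 → take SL $14,104. Book value $68,419.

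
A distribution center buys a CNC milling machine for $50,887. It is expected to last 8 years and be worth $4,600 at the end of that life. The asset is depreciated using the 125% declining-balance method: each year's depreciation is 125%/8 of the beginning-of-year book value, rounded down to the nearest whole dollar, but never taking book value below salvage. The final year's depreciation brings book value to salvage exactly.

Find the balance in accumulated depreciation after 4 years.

$25,095

Depreciable base = $50,887 − $4,600 = $46,287.
Year 1: ⌊$50,887 × 125%/8⌋ = $7,951. Book value $42,936.
Year 2: ⌊$42,936 × 125%/8⌋ = $6,708. Book value $36,228.
Year 3: ⌊$36,228 × 125%/8⌋ = $5,660. Book value $30,568.
Year 4: ⌊$30,568 × 125%/8⌋ = $4,776. Book value $25,792.
Accumulated through year 4 = $50,887 − $25,792 = $25,095.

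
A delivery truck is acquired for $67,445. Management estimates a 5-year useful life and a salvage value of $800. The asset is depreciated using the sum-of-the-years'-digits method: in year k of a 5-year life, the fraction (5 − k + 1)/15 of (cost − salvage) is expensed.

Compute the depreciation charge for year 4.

$8,886

Depreciable base = $67,445 − $800 = $66,645.
Sum of the years' digits = 5+4+3+2+1 = 15.
Year 1: $66,645 × 5/15 = $22,215. Book value $45,230.
Year 2: $66,645 × 4/15 = $17,772. Book value $27,458.
Year 3: $66,645 × 3/15 = $13,329. Book value $14,129.
Year 4: $66,645 × 2/15 = $8,886. Book value $5,243.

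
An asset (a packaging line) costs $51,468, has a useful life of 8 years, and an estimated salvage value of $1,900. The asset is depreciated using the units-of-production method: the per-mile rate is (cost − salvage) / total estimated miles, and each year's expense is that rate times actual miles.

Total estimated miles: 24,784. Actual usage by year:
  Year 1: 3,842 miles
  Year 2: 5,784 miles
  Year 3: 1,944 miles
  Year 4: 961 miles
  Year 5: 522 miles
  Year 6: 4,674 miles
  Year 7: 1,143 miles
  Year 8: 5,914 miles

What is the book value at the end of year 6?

$16,014

Depreciable base = $51,468 − $1,900 = $49,568.
Rate = $49,568 / 24,784 miles = $2 per mile.
Year 1: 3,842 × $2 = $7,684. Book value $43,784.
Year 2: 5,784 × $2 = $11,568. Book value $32,216.
Year 3: 1,944 × $2 = $3,888. Book value $28,328.
Year 4: 961 × $2 = $1,922. Book value $26,406.
Year 5: 522 × $2 = $1,044. Book value $25,362.
Year 6: 4,674 × $2 = $9,348. Book value $16,014.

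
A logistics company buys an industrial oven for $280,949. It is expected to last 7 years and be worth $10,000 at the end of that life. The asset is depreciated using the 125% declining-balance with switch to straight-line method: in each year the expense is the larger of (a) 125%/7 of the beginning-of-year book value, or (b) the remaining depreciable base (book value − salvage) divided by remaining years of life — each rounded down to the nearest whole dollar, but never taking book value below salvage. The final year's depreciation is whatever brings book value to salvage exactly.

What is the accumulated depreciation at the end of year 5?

$199,121

Depreciable base = $280,949 − $10,000 = $270,949.
Year 1: DB = ⌊$280,949 × 125%/7⌋ = $50,169; SL = ⌊$270,949/7⌋ = $38,707 → take DB $50,169. Book value $230,780.
Year 2: DB = ⌊$230,780 × 125%/7⌋ = $41,210; SL = ⌊$220,780/6⌋ = $36,796 → take DB $41,210. Book value $189,570.
Year 3: DB = ⌊$189,570 × 125%/7⌋ = $33,851; SL = ⌊$179,570/5⌋ = $35,914 → take SL $35,914. Book value $153,656.
Year 4: DB = ⌊$153,656 × 125%/7⌋ = $27,438; SL = ⌊$143,656/4⌋ = $35,914 → take SL $35,914. Book value $117,742.
Year 5: DB = ⌊$117,742 × 125%/7⌋ = $21,025; SL = ⌊$107,742/3⌋ = $35,914 → take SL $35,914. Book value $81,828.
Accumulated through year 5 = $280,949 − $81,828 = $199,121.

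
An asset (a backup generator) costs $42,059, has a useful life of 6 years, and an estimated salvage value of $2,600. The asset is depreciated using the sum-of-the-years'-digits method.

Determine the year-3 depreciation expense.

Depreciable base = $42,059 − $2,600 = $39,459.
Sum of the years' digits = 6+5+4+3+2+1 = 21.
Year 1: $39,459 × 6/21 = $11,274. Book value $30,785.
Year 2: $39,459 × 5/21 = $9,395. Book value $21,390.
Year 3: $39,459 × 4/21 = $7,516. Book value $13,874.

$7,516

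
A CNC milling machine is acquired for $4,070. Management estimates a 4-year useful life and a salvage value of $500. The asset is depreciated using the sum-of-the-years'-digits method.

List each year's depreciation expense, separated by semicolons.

$1,428; $1,071; $714; $357

Depreciable base = $4,070 − $500 = $3,570.
Sum of the years' digits = 4+3+2+1 = 10.
Year 1: $3,570 × 4/10 = $1,428. Book value $2,642.
Year 2: $3,570 × 3/10 = $1,071. Book value $1,571.
Year 3: $3,570 × 2/10 = $714. Book value $857.
Year 4: $3,570 × 1/10 = $357. Book value $500.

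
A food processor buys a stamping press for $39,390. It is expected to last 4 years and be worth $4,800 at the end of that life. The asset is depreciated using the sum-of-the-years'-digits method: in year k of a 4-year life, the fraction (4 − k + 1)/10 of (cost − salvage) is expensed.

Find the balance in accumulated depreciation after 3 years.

Depreciable base = $39,390 − $4,800 = $34,590.
Sum of the years' digits = 4+3+2+1 = 10.
Year 1: $34,590 × 4/10 = $13,836. Book value $25,554.
Year 2: $34,590 × 3/10 = $10,377. Book value $15,177.
Year 3: $34,590 × 2/10 = $6,918. Book value $8,259.
Accumulated through year 3 = $39,390 − $8,259 = $31,131.

$31,131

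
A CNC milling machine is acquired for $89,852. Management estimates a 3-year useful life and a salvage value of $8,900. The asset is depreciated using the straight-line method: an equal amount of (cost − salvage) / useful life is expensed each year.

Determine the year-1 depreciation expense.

Depreciable base = $89,852 − $8,900 = $80,952.
Annual expense = $80,952 / 3 = $26,984.

$26,984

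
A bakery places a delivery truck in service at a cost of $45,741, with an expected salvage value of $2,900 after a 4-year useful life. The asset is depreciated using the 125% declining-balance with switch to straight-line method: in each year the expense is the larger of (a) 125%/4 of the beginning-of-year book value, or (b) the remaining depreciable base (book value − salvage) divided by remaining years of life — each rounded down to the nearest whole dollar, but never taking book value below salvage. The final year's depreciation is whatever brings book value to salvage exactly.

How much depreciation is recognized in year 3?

Depreciable base = $45,741 − $2,900 = $42,841.
Year 1: DB = ⌊$45,741 × 125%/4⌋ = $14,294; SL = ⌊$42,841/4⌋ = $10,710 → take DB $14,294. Book value $31,447.
Year 2: DB = ⌊$31,447 × 125%/4⌋ = $9,827; SL = ⌊$28,547/3⌋ = $9,515 → take DB $9,827. Book value $21,620.
Year 3: DB = ⌊$21,620 × 125%/4⌋ = $6,756; SL = ⌊$18,720/2⌋ = $9,360 → take SL $9,360. Book value $12,260.

$9,360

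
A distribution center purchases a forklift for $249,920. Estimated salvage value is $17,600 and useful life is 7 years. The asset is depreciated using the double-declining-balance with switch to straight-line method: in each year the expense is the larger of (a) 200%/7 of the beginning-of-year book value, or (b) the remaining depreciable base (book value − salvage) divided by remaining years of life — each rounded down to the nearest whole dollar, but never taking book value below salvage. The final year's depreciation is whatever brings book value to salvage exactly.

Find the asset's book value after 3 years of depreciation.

$91,080

Depreciable base = $249,920 − $17,600 = $232,320.
Year 1: DB = ⌊$249,920 × 200%/7⌋ = $71,405; SL = ⌊$232,320/7⌋ = $33,188 → take DB $71,405. Book value $178,515.
Year 2: DB = ⌊$178,515 × 200%/7⌋ = $51,004; SL = ⌊$160,915/6⌋ = $26,819 → take DB $51,004. Book value $127,511.
Year 3: DB = ⌊$127,511 × 200%/7⌋ = $36,431; SL = ⌊$109,911/5⌋ = $21,982 → take DB $36,431. Book value $91,080.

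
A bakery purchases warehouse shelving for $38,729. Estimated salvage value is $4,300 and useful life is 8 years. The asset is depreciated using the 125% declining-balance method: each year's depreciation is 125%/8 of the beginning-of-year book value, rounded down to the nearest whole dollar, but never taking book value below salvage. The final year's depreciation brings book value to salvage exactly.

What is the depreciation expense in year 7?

$2,183

Depreciable base = $38,729 − $4,300 = $34,429.
Year 1: ⌊$38,729 × 125%/8⌋ = $6,051. Book value $32,678.
Year 2: ⌊$32,678 × 125%/8⌋ = $5,105. Book value $27,573.
Year 3: ⌊$27,573 × 125%/8⌋ = $4,308. Book value $23,265.
Year 4: ⌊$23,265 × 125%/8⌋ = $3,635. Book value $19,630.
Year 5: ⌊$19,630 × 125%/8⌋ = $3,067. Book value $16,563.
Year 6: ⌊$16,563 × 125%/8⌋ = $2,587. Book value $13,976.
Year 7: ⌊$13,976 × 125%/8⌋ = $2,183. Book value $11,793.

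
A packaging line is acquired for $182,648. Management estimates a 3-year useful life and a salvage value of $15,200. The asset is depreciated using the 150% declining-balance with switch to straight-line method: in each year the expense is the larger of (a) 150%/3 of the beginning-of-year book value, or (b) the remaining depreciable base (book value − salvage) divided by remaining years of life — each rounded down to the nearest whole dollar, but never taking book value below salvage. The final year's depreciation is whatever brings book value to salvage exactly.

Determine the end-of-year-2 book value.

$45,662

Depreciable base = $182,648 − $15,200 = $167,448.
Year 1: DB = ⌊$182,648 × 150%/3⌋ = $91,324; SL = ⌊$167,448/3⌋ = $55,816 → take DB $91,324. Book value $91,324.
Year 2: DB = ⌊$91,324 × 150%/3⌋ = $45,662; SL = ⌊$76,124/2⌋ = $38,062 → take DB $45,662. Book value $45,662.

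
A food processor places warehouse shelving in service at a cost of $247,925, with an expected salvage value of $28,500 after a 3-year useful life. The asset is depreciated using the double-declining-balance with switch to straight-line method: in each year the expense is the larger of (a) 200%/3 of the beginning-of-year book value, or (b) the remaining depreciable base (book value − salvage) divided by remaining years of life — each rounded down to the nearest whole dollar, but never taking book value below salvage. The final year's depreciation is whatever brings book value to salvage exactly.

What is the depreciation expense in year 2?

Depreciable base = $247,925 − $28,500 = $219,425.
Year 1: DB = ⌊$247,925 × 200%/3⌋ = $165,283; SL = ⌊$219,425/3⌋ = $73,141 → take DB $165,283. Book value $82,642.
Year 2: DB = ⌊$82,642 × 200%/3⌋ = $55,094; SL = ⌊$54,142/2⌋ = $27,071 → take DB $55,094, capped at $54,142. Book value $28,500.

$54,142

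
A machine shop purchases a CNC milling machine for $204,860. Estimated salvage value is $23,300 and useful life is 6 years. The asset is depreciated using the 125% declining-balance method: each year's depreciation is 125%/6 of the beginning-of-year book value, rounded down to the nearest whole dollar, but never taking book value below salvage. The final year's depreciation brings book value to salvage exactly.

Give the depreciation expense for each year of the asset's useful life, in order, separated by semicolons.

$42,679; $33,787; $26,748; $21,176; $16,764; $40,406

Depreciable base = $204,860 − $23,300 = $181,560.
Year 1: ⌊$204,860 × 125%/6⌋ = $42,679. Book value $162,181.
Year 2: ⌊$162,181 × 125%/6⌋ = $33,787. Book value $128,394.
Year 3: ⌊$128,394 × 125%/6⌋ = $26,748. Book value $101,646.
Year 4: ⌊$101,646 × 125%/6⌋ = $21,176. Book value $80,470.
Year 5: ⌊$80,470 × 125%/6⌋ = $16,764. Book value $63,706.
Year 6 (final): $63,706 − $23,300 = $40,406. Book value $23,300.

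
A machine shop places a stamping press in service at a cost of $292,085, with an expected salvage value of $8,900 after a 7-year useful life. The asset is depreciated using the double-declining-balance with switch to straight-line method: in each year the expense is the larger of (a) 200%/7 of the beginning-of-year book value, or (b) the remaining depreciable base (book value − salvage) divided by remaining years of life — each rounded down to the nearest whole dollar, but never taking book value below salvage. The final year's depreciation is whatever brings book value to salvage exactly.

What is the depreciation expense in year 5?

Depreciable base = $292,085 − $8,900 = $283,185.
Year 1: DB = ⌊$292,085 × 200%/7⌋ = $83,452; SL = ⌊$283,185/7⌋ = $40,455 → take DB $83,452. Book value $208,633.
Year 2: DB = ⌊$208,633 × 200%/7⌋ = $59,609; SL = ⌊$199,733/6⌋ = $33,288 → take DB $59,609. Book value $149,024.
Year 3: DB = ⌊$149,024 × 200%/7⌋ = $42,578; SL = ⌊$140,124/5⌋ = $28,024 → take DB $42,578. Book value $106,446.
Year 4: DB = ⌊$106,446 × 200%/7⌋ = $30,413; SL = ⌊$97,546/4⌋ = $24,386 → take DB $30,413. Book value $76,033.
Year 5: DB = ⌊$76,033 × 200%/7⌋ = $21,723; SL = ⌊$67,133/3⌋ = $22,377 → take SL $22,377. Book value $53,656.

$22,377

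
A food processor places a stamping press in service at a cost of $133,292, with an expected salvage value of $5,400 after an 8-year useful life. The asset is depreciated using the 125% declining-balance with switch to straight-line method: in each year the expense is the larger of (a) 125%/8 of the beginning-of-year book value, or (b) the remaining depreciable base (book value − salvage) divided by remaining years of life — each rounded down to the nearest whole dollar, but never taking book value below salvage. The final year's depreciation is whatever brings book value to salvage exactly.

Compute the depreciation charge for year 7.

$14,916

Depreciable base = $133,292 − $5,400 = $127,892.
Year 1: DB = ⌊$133,292 × 125%/8⌋ = $20,826; SL = ⌊$127,892/8⌋ = $15,986 → take DB $20,826. Book value $112,466.
Year 2: DB = ⌊$112,466 × 125%/8⌋ = $17,572; SL = ⌊$107,066/7⌋ = $15,295 → take DB $17,572. Book value $94,894.
Year 3: DB = ⌊$94,894 × 125%/8⌋ = $14,827; SL = ⌊$89,494/6⌋ = $14,915 → take SL $14,915. Book value $79,979.
Year 4: DB = ⌊$79,979 × 125%/8⌋ = $12,496; SL = ⌊$74,579/5⌋ = $14,915 → take SL $14,915. Book value $65,064.
Year 5: DB = ⌊$65,064 × 125%/8⌋ = $10,166; SL = ⌊$59,664/4⌋ = $14,916 → take SL $14,916. Book value $50,148.
Year 6: DB = ⌊$50,148 × 125%/8⌋ = $7,835; SL = ⌊$44,748/3⌋ = $14,916 → take SL $14,916. Book value $35,232.
Year 7: DB = ⌊$35,232 × 125%/8⌋ = $5,505; SL = ⌊$29,832/2⌋ = $14,916 → take SL $14,916. Book value $20,316.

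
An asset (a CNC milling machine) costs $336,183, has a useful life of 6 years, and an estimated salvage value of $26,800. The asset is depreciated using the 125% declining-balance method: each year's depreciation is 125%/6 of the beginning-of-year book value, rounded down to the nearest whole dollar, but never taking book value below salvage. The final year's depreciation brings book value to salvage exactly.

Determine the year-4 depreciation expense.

Depreciable base = $336,183 − $26,800 = $309,383.
Year 1: ⌊$336,183 × 125%/6⌋ = $70,038. Book value $266,145.
Year 2: ⌊$266,145 × 125%/6⌋ = $55,446. Book value $210,699.
Year 3: ⌊$210,699 × 125%/6⌋ = $43,895. Book value $166,804.
Year 4: ⌊$166,804 × 125%/6⌋ = $34,750. Book value $132,054.

$34,750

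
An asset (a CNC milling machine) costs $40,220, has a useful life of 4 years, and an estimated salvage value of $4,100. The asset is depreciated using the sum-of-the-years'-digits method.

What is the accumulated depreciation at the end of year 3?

$32,508

Depreciable base = $40,220 − $4,100 = $36,120.
Sum of the years' digits = 4+3+2+1 = 10.
Year 1: $36,120 × 4/10 = $14,448. Book value $25,772.
Year 2: $36,120 × 3/10 = $10,836. Book value $14,936.
Year 3: $36,120 × 2/10 = $7,224. Book value $7,712.
Accumulated through year 3 = $40,220 − $7,712 = $32,508.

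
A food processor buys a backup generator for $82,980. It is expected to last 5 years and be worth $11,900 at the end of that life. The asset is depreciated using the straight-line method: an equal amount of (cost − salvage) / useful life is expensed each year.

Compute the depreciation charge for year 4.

$14,216

Depreciable base = $82,980 − $11,900 = $71,080.
Annual expense = $71,080 / 5 = $14,216.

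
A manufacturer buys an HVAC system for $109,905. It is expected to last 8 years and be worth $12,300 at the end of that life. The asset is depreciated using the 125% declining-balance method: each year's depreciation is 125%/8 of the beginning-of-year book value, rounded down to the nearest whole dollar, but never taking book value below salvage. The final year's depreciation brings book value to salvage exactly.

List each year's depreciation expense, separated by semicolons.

$17,172; $14,489; $12,225; $10,315; $8,703; $7,343; $6,196; $21,162

Depreciable base = $109,905 − $12,300 = $97,605.
Year 1: ⌊$109,905 × 125%/8⌋ = $17,172. Book value $92,733.
Year 2: ⌊$92,733 × 125%/8⌋ = $14,489. Book value $78,244.
Year 3: ⌊$78,244 × 125%/8⌋ = $12,225. Book value $66,019.
Year 4: ⌊$66,019 × 125%/8⌋ = $10,315. Book value $55,704.
Year 5: ⌊$55,704 × 125%/8⌋ = $8,703. Book value $47,001.
Year 6: ⌊$47,001 × 125%/8⌋ = $7,343. Book value $39,658.
Year 7: ⌊$39,658 × 125%/8⌋ = $6,196. Book value $33,462.
Year 8 (final): $33,462 − $12,300 = $21,162. Book value $12,300.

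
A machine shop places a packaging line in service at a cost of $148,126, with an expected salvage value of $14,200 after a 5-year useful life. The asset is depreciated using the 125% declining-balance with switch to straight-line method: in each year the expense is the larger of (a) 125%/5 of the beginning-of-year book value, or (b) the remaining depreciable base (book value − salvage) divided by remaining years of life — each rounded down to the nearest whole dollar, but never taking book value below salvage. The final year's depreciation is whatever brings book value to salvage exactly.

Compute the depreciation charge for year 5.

Depreciable base = $148,126 − $14,200 = $133,926.
Year 1: DB = ⌊$148,126 × 125%/5⌋ = $37,031; SL = ⌊$133,926/5⌋ = $26,785 → take DB $37,031. Book value $111,095.
Year 2: DB = ⌊$111,095 × 125%/5⌋ = $27,773; SL = ⌊$96,895/4⌋ = $24,223 → take DB $27,773. Book value $83,322.
Year 3: DB = ⌊$83,322 × 125%/5⌋ = $20,830; SL = ⌊$69,122/3⌋ = $23,040 → take SL $23,040. Book value $60,282.
Year 4: DB = ⌊$60,282 × 125%/5⌋ = $15,070; SL = ⌊$46,082/2⌋ = $23,041 → take SL $23,041. Book value $37,241.
Year 5 (final): $37,241 − $14,200 = $23,041. Book value $14,200.

$23,041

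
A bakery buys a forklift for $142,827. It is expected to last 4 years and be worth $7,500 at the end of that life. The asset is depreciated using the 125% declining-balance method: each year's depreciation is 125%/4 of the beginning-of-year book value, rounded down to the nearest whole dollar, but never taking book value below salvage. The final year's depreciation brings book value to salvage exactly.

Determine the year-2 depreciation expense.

$30,685

Depreciable base = $142,827 − $7,500 = $135,327.
Year 1: ⌊$142,827 × 125%/4⌋ = $44,633. Book value $98,194.
Year 2: ⌊$98,194 × 125%/4⌋ = $30,685. Book value $67,509.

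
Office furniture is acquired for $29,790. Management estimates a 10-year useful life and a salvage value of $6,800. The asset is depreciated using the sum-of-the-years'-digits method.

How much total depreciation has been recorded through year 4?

Depreciable base = $29,790 − $6,800 = $22,990.
Sum of the years' digits = 10+9+8+7+6+5+4+3+2+1 = 55.
Year 1: $22,990 × 10/55 = $4,180. Book value $25,610.
Year 2: $22,990 × 9/55 = $3,762. Book value $21,848.
Year 3: $22,990 × 8/55 = $3,344. Book value $18,504.
Year 4: $22,990 × 7/55 = $2,926. Book value $15,578.
Accumulated through year 4 = $29,790 − $15,578 = $14,212.

$14,212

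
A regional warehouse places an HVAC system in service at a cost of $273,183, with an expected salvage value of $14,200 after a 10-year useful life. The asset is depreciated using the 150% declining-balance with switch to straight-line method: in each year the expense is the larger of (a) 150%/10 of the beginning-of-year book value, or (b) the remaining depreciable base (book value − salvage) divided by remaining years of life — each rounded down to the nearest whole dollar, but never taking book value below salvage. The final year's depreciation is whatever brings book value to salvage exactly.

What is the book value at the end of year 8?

$57,002

Depreciable base = $273,183 − $14,200 = $258,983.
Year 1: DB = ⌊$273,183 × 150%/10⌋ = $40,977; SL = ⌊$258,983/10⌋ = $25,898 → take DB $40,977. Book value $232,206.
Year 2: DB = ⌊$232,206 × 150%/10⌋ = $34,830; SL = ⌊$218,006/9⌋ = $24,222 → take DB $34,830. Book value $197,376.
Year 3: DB = ⌊$197,376 × 150%/10⌋ = $29,606; SL = ⌊$183,176/8⌋ = $22,897 → take DB $29,606. Book value $167,770.
Year 4: DB = ⌊$167,770 × 150%/10⌋ = $25,165; SL = ⌊$153,570/7⌋ = $21,938 → take DB $25,165. Book value $142,605.
Year 5: DB = ⌊$142,605 × 150%/10⌋ = $21,390; SL = ⌊$128,405/6⌋ = $21,400 → take SL $21,400. Book value $121,205.
Year 6: DB = ⌊$121,205 × 150%/10⌋ = $18,180; SL = ⌊$107,005/5⌋ = $21,401 → take SL $21,401. Book value $99,804.
Year 7: DB = ⌊$99,804 × 150%/10⌋ = $14,970; SL = ⌊$85,604/4⌋ = $21,401 → take SL $21,401. Book value $78,403.
Year 8: DB = ⌊$78,403 × 150%/10⌋ = $11,760; SL = ⌊$64,203/3⌋ = $21,401 → take SL $21,401. Book value $57,002.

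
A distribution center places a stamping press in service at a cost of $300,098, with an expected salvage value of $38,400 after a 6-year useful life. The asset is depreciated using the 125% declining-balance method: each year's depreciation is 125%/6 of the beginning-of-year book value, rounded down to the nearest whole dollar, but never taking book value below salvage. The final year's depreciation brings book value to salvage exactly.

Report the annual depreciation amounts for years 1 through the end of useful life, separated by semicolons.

$62,520; $49,495; $39,183; $31,020; $24,558; $54,922

Depreciable base = $300,098 − $38,400 = $261,698.
Year 1: ⌊$300,098 × 125%/6⌋ = $62,520. Book value $237,578.
Year 2: ⌊$237,578 × 125%/6⌋ = $49,495. Book value $188,083.
Year 3: ⌊$188,083 × 125%/6⌋ = $39,183. Book value $148,900.
Year 4: ⌊$148,900 × 125%/6⌋ = $31,020. Book value $117,880.
Year 5: ⌊$117,880 × 125%/6⌋ = $24,558. Book value $93,322.
Year 6 (final): $93,322 − $38,400 = $54,922. Book value $38,400.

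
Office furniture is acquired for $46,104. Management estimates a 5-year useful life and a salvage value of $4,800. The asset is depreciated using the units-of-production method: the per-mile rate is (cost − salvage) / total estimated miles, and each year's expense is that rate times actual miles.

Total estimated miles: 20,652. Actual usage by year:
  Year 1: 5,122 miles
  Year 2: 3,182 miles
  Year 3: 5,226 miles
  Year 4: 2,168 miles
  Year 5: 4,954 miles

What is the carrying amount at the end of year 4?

$14,708

Depreciable base = $46,104 − $4,800 = $41,304.
Rate = $41,304 / 20,652 miles = $2 per mile.
Year 1: 5,122 × $2 = $10,244. Book value $35,860.
Year 2: 3,182 × $2 = $6,364. Book value $29,496.
Year 3: 5,226 × $2 = $10,452. Book value $19,044.
Year 4: 2,168 × $2 = $4,336. Book value $14,708.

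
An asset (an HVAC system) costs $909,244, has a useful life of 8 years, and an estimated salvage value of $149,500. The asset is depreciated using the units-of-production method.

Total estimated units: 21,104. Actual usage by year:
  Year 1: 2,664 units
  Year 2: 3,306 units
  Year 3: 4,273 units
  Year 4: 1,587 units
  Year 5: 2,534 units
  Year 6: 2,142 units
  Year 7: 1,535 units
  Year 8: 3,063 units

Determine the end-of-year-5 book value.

$392,140

Depreciable base = $909,244 − $149,500 = $759,744.
Rate = $759,744 / 21,104 units = $36 per unit.
Year 1: 2,664 × $36 = $95,904. Book value $813,340.
Year 2: 3,306 × $36 = $119,016. Book value $694,324.
Year 3: 4,273 × $36 = $153,828. Book value $540,496.
Year 4: 1,587 × $36 = $57,132. Book value $483,364.
Year 5: 2,534 × $36 = $91,224. Book value $392,140.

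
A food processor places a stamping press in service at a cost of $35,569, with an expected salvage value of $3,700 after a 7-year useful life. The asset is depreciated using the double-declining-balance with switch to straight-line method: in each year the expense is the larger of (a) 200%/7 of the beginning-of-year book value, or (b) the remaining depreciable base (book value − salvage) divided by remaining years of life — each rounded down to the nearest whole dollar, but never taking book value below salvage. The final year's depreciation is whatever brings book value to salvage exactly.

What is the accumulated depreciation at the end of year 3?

$22,606

Depreciable base = $35,569 − $3,700 = $31,869.
Year 1: DB = ⌊$35,569 × 200%/7⌋ = $10,162; SL = ⌊$31,869/7⌋ = $4,552 → take DB $10,162. Book value $25,407.
Year 2: DB = ⌊$25,407 × 200%/7⌋ = $7,259; SL = ⌊$21,707/6⌋ = $3,617 → take DB $7,259. Book value $18,148.
Year 3: DB = ⌊$18,148 × 200%/7⌋ = $5,185; SL = ⌊$14,448/5⌋ = $2,889 → take DB $5,185. Book value $12,963.
Accumulated through year 3 = $35,569 − $12,963 = $22,606.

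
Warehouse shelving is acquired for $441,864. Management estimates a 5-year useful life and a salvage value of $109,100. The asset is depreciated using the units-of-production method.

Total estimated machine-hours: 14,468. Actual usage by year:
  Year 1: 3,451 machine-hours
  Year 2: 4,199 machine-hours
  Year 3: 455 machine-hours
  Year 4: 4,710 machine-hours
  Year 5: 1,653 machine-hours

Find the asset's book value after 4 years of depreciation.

$147,119

Depreciable base = $441,864 − $109,100 = $332,764.
Rate = $332,764 / 14,468 machine-hours = $23 per machine-hour.
Year 1: 3,451 × $23 = $79,373. Book value $362,491.
Year 2: 4,199 × $23 = $96,577. Book value $265,914.
Year 3: 455 × $23 = $10,465. Book value $255,449.
Year 4: 4,710 × $23 = $108,330. Book value $147,119.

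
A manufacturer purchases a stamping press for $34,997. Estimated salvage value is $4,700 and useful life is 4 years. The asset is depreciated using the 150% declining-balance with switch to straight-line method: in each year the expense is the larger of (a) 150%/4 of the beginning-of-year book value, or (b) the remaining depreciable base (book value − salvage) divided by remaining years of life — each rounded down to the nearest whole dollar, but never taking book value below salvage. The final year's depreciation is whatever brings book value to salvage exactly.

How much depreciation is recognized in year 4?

Depreciable base = $34,997 − $4,700 = $30,297.
Year 1: DB = ⌊$34,997 × 150%/4⌋ = $13,123; SL = ⌊$30,297/4⌋ = $7,574 → take DB $13,123. Book value $21,874.
Year 2: DB = ⌊$21,874 × 150%/4⌋ = $8,202; SL = ⌊$17,174/3⌋ = $5,724 → take DB $8,202. Book value $13,672.
Year 3: DB = ⌊$13,672 × 150%/4⌋ = $5,127; SL = ⌊$8,972/2⌋ = $4,486 → take DB $5,127. Book value $8,545.
Year 4 (final): $8,545 − $4,700 = $3,845. Book value $4,700.

$3,845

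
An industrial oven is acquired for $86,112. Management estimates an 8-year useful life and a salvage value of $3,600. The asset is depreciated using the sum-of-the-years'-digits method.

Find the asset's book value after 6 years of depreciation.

Depreciable base = $86,112 − $3,600 = $82,512.
Sum of the years' digits = 8+7+6+5+4+3+2+1 = 36.
Year 1: $82,512 × 8/36 = $18,336. Book value $67,776.
Year 2: $82,512 × 7/36 = $16,044. Book value $51,732.
Year 3: $82,512 × 6/36 = $13,752. Book value $37,980.
Year 4: $82,512 × 5/36 = $11,460. Book value $26,520.
Year 5: $82,512 × 4/36 = $9,168. Book value $17,352.
Year 6: $82,512 × 3/36 = $6,876. Book value $10,476.

$10,476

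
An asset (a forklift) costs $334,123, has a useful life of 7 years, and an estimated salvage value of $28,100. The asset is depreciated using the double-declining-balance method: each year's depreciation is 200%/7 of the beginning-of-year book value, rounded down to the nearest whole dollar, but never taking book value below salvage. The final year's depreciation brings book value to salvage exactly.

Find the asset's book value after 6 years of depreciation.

$44,376

Depreciable base = $334,123 − $28,100 = $306,023.
Year 1: ⌊$334,123 × 200%/7⌋ = $95,463. Book value $238,660.
Year 2: ⌊$238,660 × 200%/7⌋ = $68,188. Book value $170,472.
Year 3: ⌊$170,472 × 200%/7⌋ = $48,706. Book value $121,766.
Year 4: ⌊$121,766 × 200%/7⌋ = $34,790. Book value $86,976.
Year 5: ⌊$86,976 × 200%/7⌋ = $24,850. Book value $62,126.
Year 6: ⌊$62,126 × 200%/7⌋ = $17,750. Book value $44,376.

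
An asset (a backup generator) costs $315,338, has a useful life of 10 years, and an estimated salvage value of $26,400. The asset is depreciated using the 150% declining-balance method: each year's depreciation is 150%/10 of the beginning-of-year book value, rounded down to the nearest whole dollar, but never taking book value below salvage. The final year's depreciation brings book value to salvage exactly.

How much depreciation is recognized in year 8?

Depreciable base = $315,338 − $26,400 = $288,938.
Year 1: ⌊$315,338 × 150%/10⌋ = $47,300. Book value $268,038.
Year 2: ⌊$268,038 × 150%/10⌋ = $40,205. Book value $227,833.
Year 3: ⌊$227,833 × 150%/10⌋ = $34,174. Book value $193,659.
Year 4: ⌊$193,659 × 150%/10⌋ = $29,048. Book value $164,611.
Year 5: ⌊$164,611 × 150%/10⌋ = $24,691. Book value $139,920.
Year 6: ⌊$139,920 × 150%/10⌋ = $20,988. Book value $118,932.
Year 7: ⌊$118,932 × 150%/10⌋ = $17,839. Book value $101,093.
Year 8: ⌊$101,093 × 150%/10⌋ = $15,163. Book value $85,930.

$15,163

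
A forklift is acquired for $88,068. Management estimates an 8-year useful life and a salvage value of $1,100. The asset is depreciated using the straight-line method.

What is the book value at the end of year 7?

Depreciable base = $88,068 − $1,100 = $86,968.
Annual expense = $86,968 / 8 = $10,871.
End of year 1: book value $77,197.
End of year 2: book value $66,326.
End of year 3: book value $55,455.
End of year 4: book value $44,584.
End of year 5: book value $33,713.
End of year 6: book value $22,842.
End of year 7: book value $11,971.

$11,971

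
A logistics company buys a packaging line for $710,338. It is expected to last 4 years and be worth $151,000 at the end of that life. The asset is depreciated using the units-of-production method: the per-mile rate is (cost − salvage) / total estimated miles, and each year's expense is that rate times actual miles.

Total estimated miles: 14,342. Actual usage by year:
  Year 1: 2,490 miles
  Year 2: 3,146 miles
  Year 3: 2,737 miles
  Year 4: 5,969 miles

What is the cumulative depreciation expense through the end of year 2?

Depreciable base = $710,338 − $151,000 = $559,338.
Rate = $559,338 / 14,342 miles = $39 per mile.
Year 1: 2,490 × $39 = $97,110. Book value $613,228.
Year 2: 3,146 × $39 = $122,694. Book value $490,534.
Accumulated through year 2 = $710,338 − $490,534 = $219,804.

$219,804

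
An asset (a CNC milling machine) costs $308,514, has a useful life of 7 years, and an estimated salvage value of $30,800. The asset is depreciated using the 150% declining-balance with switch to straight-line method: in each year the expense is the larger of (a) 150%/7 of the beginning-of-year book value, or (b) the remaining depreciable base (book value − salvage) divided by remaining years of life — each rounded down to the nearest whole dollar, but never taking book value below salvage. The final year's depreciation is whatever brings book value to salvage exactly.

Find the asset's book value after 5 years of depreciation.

$88,654

Depreciable base = $308,514 − $30,800 = $277,714.
Year 1: DB = ⌊$308,514 × 150%/7⌋ = $66,110; SL = ⌊$277,714/7⌋ = $39,673 → take DB $66,110. Book value $242,404.
Year 2: DB = ⌊$242,404 × 150%/7⌋ = $51,943; SL = ⌊$211,604/6⌋ = $35,267 → take DB $51,943. Book value $190,461.
Year 3: DB = ⌊$190,461 × 150%/7⌋ = $40,813; SL = ⌊$159,661/5⌋ = $31,932 → take DB $40,813. Book value $149,648.
Year 4: DB = ⌊$149,648 × 150%/7⌋ = $32,067; SL = ⌊$118,848/4⌋ = $29,712 → take DB $32,067. Book value $117,581.
Year 5: DB = ⌊$117,581 × 150%/7⌋ = $25,195; SL = ⌊$86,781/3⌋ = $28,927 → take SL $28,927. Book value $88,654.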